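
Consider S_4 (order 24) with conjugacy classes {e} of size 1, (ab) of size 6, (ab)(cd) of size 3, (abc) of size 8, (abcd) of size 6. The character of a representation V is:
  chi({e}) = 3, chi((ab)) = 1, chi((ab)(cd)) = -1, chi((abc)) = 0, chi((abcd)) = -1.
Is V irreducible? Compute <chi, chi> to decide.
Irreducible: <chi, chi> = 1.

Justification: <chi, chi> = (1/|G|) sum_C |C| * |chi(C)|^2 = (1/24)[1*|3|^2 + 6*|1|^2 + 3*|-1|^2 + 8*|0|^2 + 6*|-1|^2]
  = (1/24)[(9) + (6) + (3) + (0) + (6)] = 24/24 = 1.
A character is irreducible iff <chi, chi> = 1, so this representation is irreducible.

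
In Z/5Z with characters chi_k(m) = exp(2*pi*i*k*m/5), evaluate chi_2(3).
chi_2(3) = zeta_5^6 = exp(2*I*pi/5)

Why: chi_2(3) = zeta_5^(2*3) = zeta_5^6. Since zeta_5^5 = 1, this equals zeta_5^1 = exp(2*pi*i*1/5) = exp(2*I*pi/5).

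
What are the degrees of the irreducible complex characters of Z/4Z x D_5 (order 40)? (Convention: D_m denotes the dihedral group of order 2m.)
Dimensions: 1, 1, 1, 1, 1, 1, 1, 1, 2, 2, 2, 2, 2, 2, 2, 2

Solution. There are 16 irreducibles (= number of conjugacy classes). Their dimensions d_i satisfy sum d_i^2 = |G| = 40: 1 + 1 + 1 + 1 + 1 + 1 + 1 + 1 + 4 + 4 + 4 + 4 + 4 + 4 + 4 + 4 = 40. (For the product with Z/4Z: each of the 4 1-dim characters of Z/4Z tensors with each irrep of D_5, giving 4 copies of each D_5-dimension.)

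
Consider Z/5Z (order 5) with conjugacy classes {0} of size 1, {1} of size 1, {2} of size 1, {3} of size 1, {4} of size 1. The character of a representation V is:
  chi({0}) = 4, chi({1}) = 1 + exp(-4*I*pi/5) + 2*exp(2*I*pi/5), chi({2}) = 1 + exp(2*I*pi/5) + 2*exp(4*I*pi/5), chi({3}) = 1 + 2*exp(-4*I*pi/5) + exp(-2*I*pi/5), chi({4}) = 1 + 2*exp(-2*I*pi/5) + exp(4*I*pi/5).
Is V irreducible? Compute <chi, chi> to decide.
Not irreducible (reducible): <chi, chi> = 6 > 1.

Working: <chi, chi> = (1/|G|) sum_C |C| * |chi(C)|^2 = (1/5)[1*|4|^2 + 1*|1 + exp(-4*I*pi/5) + 2*exp(2*I*pi/5)|^2 + 1*|1 + exp(2*I*pi/5) + 2*exp(4*I*pi/5)|^2 + 1*|1 + 2*exp(-4*I*pi/5) + exp(-2*I*pi/5)|^2 + 1*|1 + 2*exp(-2*I*pi/5) + exp(4*I*pi/5)|^2]
  = (1/5)[(16) + (6 + 2*exp(-2*I*pi/5) + 3*exp(-4*I*pi/5) + 3*exp(4*I*pi/5) + 2*exp(2*I*pi/5)) + (6 + 3*exp(-2*I*pi/5) + 2*exp(-4*I*pi/5) + 2*exp(4*I*pi/5) + 3*exp(2*I*pi/5)) + (6 + 3*exp(-2*I*pi/5) + 2*exp(-4*I*pi/5) + 2*exp(4*I*pi/5) + 3*exp(2*I*pi/5)) + (6 + 2*exp(-2*I*pi/5) + 3*exp(-4*I*pi/5) + 3*exp(4*I*pi/5) + 2*exp(2*I*pi/5))] = 30/5 = 6.
(Exp terms are combined using exp(i*s)*conj(exp(i*t)) = exp(i*(s-t)), and sums of them are collapsed using the identity that for every m > 1 the m distinct m-th roots of unity sum to 0, e.g. 1 + exp(2*I*pi/3) + exp(-2*I*pi/3) = 0.)
A character is irreducible iff <chi, chi> = 1, so this representation is reducible.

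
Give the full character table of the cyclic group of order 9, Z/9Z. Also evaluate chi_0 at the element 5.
Character table of Z/9Z (irreps indexed chi_0,...,chi_8 with chi_k(m) = zeta_9^(k*m), zeta_9 = exp(2*pi*i/9)):
  irrep \ class  {0} (size 1)  {1} (size 1)    {2} (size 1)    {3} (size 1)    {4} (size 1)    {5} (size 1)    {6} (size 1)    {7} (size 1)    {8} (size 1)  
  chi_0          1             1               1               1               1               1               1               1               1             
  chi_1          1             exp(2*I*pi/9)   exp(4*I*pi/9)   exp(2*I*pi/3)   exp(8*I*pi/9)   exp(-8*I*pi/9)  exp(-2*I*pi/3)  exp(-4*I*pi/9)  exp(-2*I*pi/9)
  chi_2          1             exp(4*I*pi/9)   exp(8*I*pi/9)   exp(-2*I*pi/3)  exp(-2*I*pi/9)  exp(2*I*pi/9)   exp(2*I*pi/3)   exp(-8*I*pi/9)  exp(-4*I*pi/9)
  chi_3          1             exp(2*I*pi/3)   exp(-2*I*pi/3)  1               exp(2*I*pi/3)   exp(-2*I*pi/3)  1               exp(2*I*pi/3)   exp(-2*I*pi/3)
  chi_4          1             exp(8*I*pi/9)   exp(-2*I*pi/9)  exp(2*I*pi/3)   exp(-4*I*pi/9)  exp(4*I*pi/9)   exp(-2*I*pi/3)  exp(2*I*pi/9)   exp(-8*I*pi/9)
  chi_5          1             exp(-8*I*pi/9)  exp(2*I*pi/9)   exp(-2*I*pi/3)  exp(4*I*pi/9)   exp(-4*I*pi/9)  exp(2*I*pi/3)   exp(-2*I*pi/9)  exp(8*I*pi/9) 
  chi_6          1             exp(-2*I*pi/3)  exp(2*I*pi/3)   1               exp(-2*I*pi/3)  exp(2*I*pi/3)   1               exp(-2*I*pi/3)  exp(2*I*pi/3) 
  chi_7          1             exp(-4*I*pi/9)  exp(-8*I*pi/9)  exp(2*I*pi/3)   exp(2*I*pi/9)   exp(-2*I*pi/9)  exp(-2*I*pi/3)  exp(8*I*pi/9)   exp(4*I*pi/9) 
  chi_8          1             exp(-2*I*pi/9)  exp(-4*I*pi/9)  exp(-2*I*pi/3)  exp(-8*I*pi/9)  exp(8*I*pi/9)   exp(2*I*pi/3)   exp(4*I*pi/9)   exp(2*I*pi/9) 

Spot check: chi_0(5) = zeta_9^(0*5) = zeta_9^0 = 1.

Explanation: Z/9Z is abelian, so all 9 irreducible complex representations are 1-dimensional. They are given by chi_k(m) = zeta_9^(k*m) for k = 0,...,8. Row orthogonality: sum_m chi_k(m) conj(chi_l(m)) = 9 * [k = l].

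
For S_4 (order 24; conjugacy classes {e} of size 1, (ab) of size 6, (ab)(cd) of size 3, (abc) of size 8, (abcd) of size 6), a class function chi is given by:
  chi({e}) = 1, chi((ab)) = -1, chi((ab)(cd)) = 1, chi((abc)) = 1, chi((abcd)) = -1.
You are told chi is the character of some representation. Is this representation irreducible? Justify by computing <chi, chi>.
Irreducible: <chi, chi> = 1.

Details: <chi, chi> = (1/|G|) sum_C |C| * |chi(C)|^2 = (1/24)[1*|1|^2 + 6*|-1|^2 + 3*|1|^2 + 8*|1|^2 + 6*|-1|^2]
  = (1/24)[(1) + (6) + (3) + (8) + (6)] = 24/24 = 1.
A character is irreducible iff <chi, chi> = 1, so this representation is irreducible.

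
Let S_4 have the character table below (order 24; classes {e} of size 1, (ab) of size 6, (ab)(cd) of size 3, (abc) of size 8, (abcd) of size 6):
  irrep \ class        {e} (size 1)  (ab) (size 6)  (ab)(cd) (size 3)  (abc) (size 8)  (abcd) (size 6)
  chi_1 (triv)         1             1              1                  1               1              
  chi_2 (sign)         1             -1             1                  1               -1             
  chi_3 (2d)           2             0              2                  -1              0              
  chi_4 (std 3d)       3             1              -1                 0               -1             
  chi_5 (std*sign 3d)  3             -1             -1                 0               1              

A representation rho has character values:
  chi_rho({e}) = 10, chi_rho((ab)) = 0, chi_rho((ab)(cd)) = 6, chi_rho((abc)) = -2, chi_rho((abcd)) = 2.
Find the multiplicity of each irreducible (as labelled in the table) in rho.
Multiplicities: chi_1: 1, chi_2: 0, chi_3: 3, chi_4: 0, chi_5: 1.

Use <chi_rho, chi> = (1/|G|) sum_C |C| * chi_rho(C) * conj(chi(C)) with |G| = 24 for each irreducible chi in the table:
  <chi_rho, chi_1> = (1/24)[1*(10)*conj(1) + 6*(0)*conj(1) + 3*(6)*conj(1) + 8*(-2)*conj(1) + 6*(2)*conj(1)]
      = (1/24)[(10) + (0) + (18) + (-16) + (12)] = 24/24 = 1
  <chi_rho, chi_2> = (1/24)[1*(10)*conj(1) + 6*(0)*conj(-1) + 3*(6)*conj(1) + 8*(-2)*conj(1) + 6*(2)*conj(-1)]
      = (1/24)[(10) + (0) + (18) + (-16) + (-12)] = 0/24 = 0
  <chi_rho, chi_3> = (1/24)[1*(10)*conj(2) + 6*(0)*conj(0) + 3*(6)*conj(2) + 8*(-2)*conj(-1) + 6*(2)*conj(0)]
      = (1/24)[(20) + (0) + (36) + (16) + (0)] = 72/24 = 3
  <chi_rho, chi_4> = (1/24)[1*(10)*conj(3) + 6*(0)*conj(1) + 3*(6)*conj(-1) + 8*(-2)*conj(0) + 6*(2)*conj(-1)]
      = (1/24)[(30) + (0) + (-18) + (0) + (-12)] = 0/24 = 0
  <chi_rho, chi_5> = (1/24)[1*(10)*conj(3) + 6*(0)*conj(-1) + 3*(6)*conj(-1) + 8*(-2)*conj(0) + 6*(2)*conj(1)]
      = (1/24)[(30) + (0) + (-18) + (0) + (12)] = 24/24 = 1
Dimension check: dim(rho) = sum (mult * dim) = 1*1 + 0*1 + 3*2 + 0*3 + 1*3 = 10 = chi_rho(e) = 10.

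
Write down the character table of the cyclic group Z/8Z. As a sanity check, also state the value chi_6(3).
Character table of Z/8Z (irreps indexed chi_0,...,chi_7 with chi_k(m) = zeta_8^(k*m), zeta_8 = exp(2*pi*i/8)):
  irrep \ class  {0} (size 1)  {1} (size 1)    {2} (size 1)  {3} (size 1)    {4} (size 1)  {5} (size 1)    {6} (size 1)  {7} (size 1)  
  chi_0          1             1               1             1               1             1               1             1             
  chi_1          1             exp(I*pi/4)     I             exp(3*I*pi/4)   -1            exp(-3*I*pi/4)  -I            exp(-I*pi/4)  
  chi_2          1             I               -1            -I              1             I               -1            -I            
  chi_3          1             exp(3*I*pi/4)   -I            exp(I*pi/4)     -1            exp(-I*pi/4)    I             exp(-3*I*pi/4)
  chi_4          1             -1              1             -1              1             -1              1             -1            
  chi_5          1             exp(-3*I*pi/4)  I             exp(-I*pi/4)    -1            exp(I*pi/4)     -I            exp(3*I*pi/4) 
  chi_6          1             -I              -1            I               1             -I              -1            I             
  chi_7          1             exp(-I*pi/4)    -I            exp(-3*I*pi/4)  -1            exp(3*I*pi/4)   I             exp(I*pi/4)   

Spot check: chi_6(3) = zeta_8^(6*3) = zeta_8^18 = I.

Details: Z/8Z is abelian, so all 8 irreducible complex representations are 1-dimensional. They are given by chi_k(m) = zeta_8^(k*m) for k = 0,...,7. Row orthogonality: sum_m chi_k(m) conj(chi_l(m)) = 8 * [k = l].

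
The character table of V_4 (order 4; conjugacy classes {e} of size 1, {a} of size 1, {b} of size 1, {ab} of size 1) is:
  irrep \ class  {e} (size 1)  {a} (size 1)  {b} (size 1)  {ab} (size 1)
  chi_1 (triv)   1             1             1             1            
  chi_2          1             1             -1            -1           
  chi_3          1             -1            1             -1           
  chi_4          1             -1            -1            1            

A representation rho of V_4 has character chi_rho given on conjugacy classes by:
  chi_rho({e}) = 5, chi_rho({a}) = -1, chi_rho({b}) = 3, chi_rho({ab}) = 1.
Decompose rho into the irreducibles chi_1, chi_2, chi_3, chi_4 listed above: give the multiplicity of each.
Multiplicities: chi_1: 2, chi_2: 0, chi_3: 2, chi_4: 1.

Use <chi_rho, chi> = (1/|G|) sum_C |C| * chi_rho(C) * conj(chi(C)) with |G| = 4 for each irreducible chi in the table:
  <chi_rho, chi_1> = (1/4)[1*(5)*conj(1) + 1*(-1)*conj(1) + 1*(3)*conj(1) + 1*(1)*conj(1)]
      = (1/4)[(5) + (-1) + (3) + (1)] = 8/4 = 2
  <chi_rho, chi_2> = (1/4)[1*(5)*conj(1) + 1*(-1)*conj(1) + 1*(3)*conj(-1) + 1*(1)*conj(-1)]
      = (1/4)[(5) + (-1) + (-3) + (-1)] = 0/4 = 0
  <chi_rho, chi_3> = (1/4)[1*(5)*conj(1) + 1*(-1)*conj(-1) + 1*(3)*conj(1) + 1*(1)*conj(-1)]
      = (1/4)[(5) + (1) + (3) + (-1)] = 8/4 = 2
  <chi_rho, chi_4> = (1/4)[1*(5)*conj(1) + 1*(-1)*conj(-1) + 1*(3)*conj(-1) + 1*(1)*conj(1)]
      = (1/4)[(5) + (1) + (-3) + (1)] = 4/4 = 1
Dimension check: dim(rho) = sum (mult * dim) = 2*1 + 0*1 + 2*1 + 1*1 = 5 = chi_rho(e) = 5.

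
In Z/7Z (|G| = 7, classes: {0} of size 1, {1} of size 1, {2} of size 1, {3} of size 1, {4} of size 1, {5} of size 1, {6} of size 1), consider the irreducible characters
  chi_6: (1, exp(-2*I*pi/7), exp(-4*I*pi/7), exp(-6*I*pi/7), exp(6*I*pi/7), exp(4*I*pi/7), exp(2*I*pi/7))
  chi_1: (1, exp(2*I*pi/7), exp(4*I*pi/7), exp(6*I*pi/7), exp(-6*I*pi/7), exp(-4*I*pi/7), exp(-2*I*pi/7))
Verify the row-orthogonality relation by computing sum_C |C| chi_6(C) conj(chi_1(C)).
Sum = 0; so <chi_6, chi_1> = 0 (distinct irreducibles are orthogonal).

Working: Compute term by term over conjugacy classes (|C| * chi_6(C) * conj(chi_1(C))):
  1*(1)*conj(1) + 1*(exp(-2*I*pi/7))*conj(exp(2*I*pi/7)) + 1*(exp(-4*I*pi/7))*conj(exp(4*I*pi/7)) + 1*(exp(-6*I*pi/7))*conj(exp(6*I*pi/7)) + 1*(exp(6*I*pi/7))*conj(exp(-6*I*pi/7)) + 1*(exp(4*I*pi/7))*conj(exp(-4*I*pi/7)) + 1*(exp(2*I*pi/7))*conj(exp(-2*I*pi/7))
  = (1) + (exp(-4*I*pi/7)) + (exp(6*I*pi/7)) + (exp(2*I*pi/7)) + (exp(-2*I*pi/7)) + (exp(-6*I*pi/7)) + (exp(4*I*pi/7))
  = 0.
(Exp terms are combined using exp(i*s)*conj(exp(i*t)) = exp(i*(s-t)), and sums of them are collapsed using the identity that for every m > 1 the m distinct m-th roots of unity sum to 0, e.g. 1 + exp(2*I*pi/3) + exp(-2*I*pi/3) = 0.)
Dividing by |G| = 7 gives 0/7 = 0, matching the row-orthogonality relation <chi_6, chi_1> = [chi_6 = chi_1].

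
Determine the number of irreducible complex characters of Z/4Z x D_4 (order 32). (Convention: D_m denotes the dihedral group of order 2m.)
20

Justification: The number of irreducible complex representations of a finite group equals its number of conjugacy classes. For a direct product, #classes(G x H) = #classes(G) * #classes(H). Z/4Z has 4 classes (abelian), D_4 has 5 classes, so 4 * 5 = 20, so Z/4Z x D_4 (order 32) has exactly 20 irreducible complex representations.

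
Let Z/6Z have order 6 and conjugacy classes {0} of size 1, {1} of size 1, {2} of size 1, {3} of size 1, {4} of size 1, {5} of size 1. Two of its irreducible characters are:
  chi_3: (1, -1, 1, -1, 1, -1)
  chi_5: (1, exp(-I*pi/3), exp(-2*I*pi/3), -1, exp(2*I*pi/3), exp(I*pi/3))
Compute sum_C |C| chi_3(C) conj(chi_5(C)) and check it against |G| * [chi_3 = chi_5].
Sum = 0; so <chi_3, chi_5> = 0 (distinct irreducibles are orthogonal).

Argument: Compute term by term over conjugacy classes (|C| * chi_3(C) * conj(chi_5(C))):
  1*(1)*conj(1) + 1*(-1)*conj(exp(-I*pi/3)) + 1*(1)*conj(exp(-2*I*pi/3)) + 1*(-1)*conj(-1) + 1*(1)*conj(exp(2*I*pi/3)) + 1*(-1)*conj(exp(I*pi/3))
  = (1) + (-exp(I*pi/3)) + (exp(2*I*pi/3)) + (1) + (exp(-2*I*pi/3)) + (-exp(-I*pi/3))
  = 0.
(Exp terms are combined using exp(i*s)*conj(exp(i*t)) = exp(i*(s-t)), and sums of them are collapsed using the identity that for every m > 1 the m distinct m-th roots of unity sum to 0, e.g. 1 + exp(2*I*pi/3) + exp(-2*I*pi/3) = 0.)
Dividing by |G| = 6 gives 0/6 = 0, matching the row-orthogonality relation <chi_3, chi_5> = [chi_3 = chi_5].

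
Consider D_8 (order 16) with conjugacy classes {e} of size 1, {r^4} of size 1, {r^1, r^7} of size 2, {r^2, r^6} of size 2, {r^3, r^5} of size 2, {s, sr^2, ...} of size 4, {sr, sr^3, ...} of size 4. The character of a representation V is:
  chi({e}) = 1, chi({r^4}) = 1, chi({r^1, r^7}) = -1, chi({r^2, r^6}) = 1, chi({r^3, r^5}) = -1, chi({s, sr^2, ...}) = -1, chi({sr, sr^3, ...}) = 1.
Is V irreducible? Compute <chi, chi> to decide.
Irreducible: <chi, chi> = 1.

Justification: <chi, chi> = (1/|G|) sum_C |C| * |chi(C)|^2 = (1/16)[1*|1|^2 + 1*|1|^2 + 2*|-1|^2 + 2*|1|^2 + 2*|-1|^2 + 4*|-1|^2 + 4*|1|^2]
  = (1/16)[(1) + (1) + (2) + (2) + (2) + (4) + (4)] = 16/16 = 1.
A character is irreducible iff <chi, chi> = 1, so this representation is irreducible.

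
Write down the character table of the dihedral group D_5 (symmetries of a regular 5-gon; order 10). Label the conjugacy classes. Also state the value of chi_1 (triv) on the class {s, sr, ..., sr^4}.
Conjugacy classes: {e} of size 1, {r^1, r^4} of size 2, {r^2, r^3} of size 2, {s, sr, ..., sr^4} of size 5.
Character table:
  irrep \ class              {e} (size 1)  {r^1, r^4} (size 2)  {r^2, r^3} (size 2)  {s, sr, ..., sr^4} (size 5)
  chi_1 (triv)               1             1                    1                    1                          
  chi_2 (sign: r->1, s->-1)  1             1                    1                    -1                         
  chi_3 (2d, j=1)            2             -1/2 + sqrt(5)/2     -sqrt(5)/2 - 1/2     0                          
  chi_4 (2d, j=2)            2             -sqrt(5)/2 - 1/2     -1/2 + sqrt(5)/2     0                          

Spot check: chi_1 (triv) on {s, sr, ..., sr^4} = 1.

Derivation: D_5 has order 2*5 = 10 with 4 conjugacy classes, hence 4 irreducibles. Sum of squared dims 1 + 1 + 4 + 4 = 10 = |G|. Linear characters come from the abelianisation; the 2-dimensional irreps have character r^k -> 2*cos(2*pi*j*k/5), reflections -> 0.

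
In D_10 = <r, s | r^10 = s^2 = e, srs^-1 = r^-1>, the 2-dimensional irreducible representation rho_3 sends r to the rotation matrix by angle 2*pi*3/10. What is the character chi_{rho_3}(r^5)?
chi_{rho_3}(r^5) = 2*cos(2*pi*3*5/10) = -2

Proof sketch: rho_3(r^5) is rotation by angle 2*pi*3*5/10, whose trace is 2*cos(2*pi*3*5/10) = -2.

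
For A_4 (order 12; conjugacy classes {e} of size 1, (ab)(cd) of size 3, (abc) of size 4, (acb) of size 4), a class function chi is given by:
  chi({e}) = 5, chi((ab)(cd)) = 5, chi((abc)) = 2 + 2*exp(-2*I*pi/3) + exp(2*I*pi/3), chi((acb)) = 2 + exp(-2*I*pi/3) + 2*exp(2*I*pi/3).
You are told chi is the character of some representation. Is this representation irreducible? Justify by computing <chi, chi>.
Not irreducible (reducible): <chi, chi> = 9 > 1.

Reasoning: <chi, chi> = (1/|G|) sum_C |C| * |chi(C)|^2 = (1/12)[1*|5|^2 + 3*|5|^2 + 4*|2 + 2*exp(-2*I*pi/3) + exp(2*I*pi/3)|^2 + 4*|2 + exp(-2*I*pi/3) + 2*exp(2*I*pi/3)|^2]
  = (1/12)[(25) + (75) + (4) + (4)] = 108/12 = 9.
(Exp terms are combined using exp(i*s)*conj(exp(i*t)) = exp(i*(s-t)), and sums of them are collapsed using the identity that for every m > 1 the m distinct m-th roots of unity sum to 0, e.g. 1 + exp(2*I*pi/3) + exp(-2*I*pi/3) = 0.)
A character is irreducible iff <chi, chi> = 1, so this representation is reducible.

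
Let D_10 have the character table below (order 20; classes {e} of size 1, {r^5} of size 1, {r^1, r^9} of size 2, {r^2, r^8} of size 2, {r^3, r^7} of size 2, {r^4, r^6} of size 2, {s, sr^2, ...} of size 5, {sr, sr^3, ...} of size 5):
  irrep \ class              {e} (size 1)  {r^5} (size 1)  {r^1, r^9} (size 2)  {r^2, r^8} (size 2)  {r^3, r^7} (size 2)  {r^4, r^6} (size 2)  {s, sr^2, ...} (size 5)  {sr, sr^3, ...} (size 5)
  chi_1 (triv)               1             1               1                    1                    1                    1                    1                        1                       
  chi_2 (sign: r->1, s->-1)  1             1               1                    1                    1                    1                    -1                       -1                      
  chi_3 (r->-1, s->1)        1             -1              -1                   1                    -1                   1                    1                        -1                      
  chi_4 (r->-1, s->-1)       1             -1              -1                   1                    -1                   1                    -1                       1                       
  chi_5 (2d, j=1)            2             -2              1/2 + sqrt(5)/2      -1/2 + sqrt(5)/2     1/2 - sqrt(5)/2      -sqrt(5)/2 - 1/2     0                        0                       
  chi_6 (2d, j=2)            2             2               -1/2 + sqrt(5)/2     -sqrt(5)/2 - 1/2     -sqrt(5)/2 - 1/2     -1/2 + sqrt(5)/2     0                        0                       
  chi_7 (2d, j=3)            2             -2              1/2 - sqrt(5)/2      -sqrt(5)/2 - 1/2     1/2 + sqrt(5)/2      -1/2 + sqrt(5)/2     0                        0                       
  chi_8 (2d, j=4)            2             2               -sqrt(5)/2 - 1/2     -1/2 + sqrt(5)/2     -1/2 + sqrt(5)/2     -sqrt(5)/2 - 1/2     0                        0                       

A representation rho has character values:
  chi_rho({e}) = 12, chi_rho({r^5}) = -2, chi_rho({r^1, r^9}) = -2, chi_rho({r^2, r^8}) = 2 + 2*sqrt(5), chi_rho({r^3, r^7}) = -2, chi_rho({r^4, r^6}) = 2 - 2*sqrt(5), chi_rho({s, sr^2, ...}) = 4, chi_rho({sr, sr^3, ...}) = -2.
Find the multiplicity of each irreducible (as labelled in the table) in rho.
Multiplicities: chi_1: 1, chi_2: 0, chi_3: 3, chi_4: 0, chi_5: 2, chi_6: 0, chi_7: 0, chi_8: 2.

Explanation: Use <chi_rho, chi> = (1/|G|) sum_C |C| * chi_rho(C) * conj(chi(C)) with |G| = 20 for each irreducible chi in the table:
  <chi_rho, chi_1> = (1/20)[1*(12)*conj(1) + 1*(-2)*conj(1) + 2*(-2)*conj(1) + 2*(2 + 2*sqrt(5))*conj(1) + 2*(-2)*conj(1) + 2*(2 - 2*sqrt(5))*conj(1) + 5*(4)*conj(1) + 5*(-2)*conj(1)]
      = (1/20)[(12) + (-2) + (-4) + (4 + 4*sqrt(5)) + (-4) + (4 - 4*sqrt(5)) + (20) + (-10)] = 20/20 = 1
  <chi_rho, chi_2> = (1/20)[1*(12)*conj(1) + 1*(-2)*conj(1) + 2*(-2)*conj(1) + 2*(2 + 2*sqrt(5))*conj(1) + 2*(-2)*conj(1) + 2*(2 - 2*sqrt(5))*conj(1) + 5*(4)*conj(-1) + 5*(-2)*conj(-1)]
      = (1/20)[(12) + (-2) + (-4) + (4 + 4*sqrt(5)) + (-4) + (4 - 4*sqrt(5)) + (-20) + (10)] = 0/20 = 0
  <chi_rho, chi_3> = (1/20)[1*(12)*conj(1) + 1*(-2)*conj(-1) + 2*(-2)*conj(-1) + 2*(2 + 2*sqrt(5))*conj(1) + 2*(-2)*conj(-1) + 2*(2 - 2*sqrt(5))*conj(1) + 5*(4)*conj(1) + 5*(-2)*conj(-1)]
      = (1/20)[(12) + (2) + (4) + (4 + 4*sqrt(5)) + (4) + (4 - 4*sqrt(5)) + (20) + (10)] = 60/20 = 3
  <chi_rho, chi_4> = (1/20)[1*(12)*conj(1) + 1*(-2)*conj(-1) + 2*(-2)*conj(-1) + 2*(2 + 2*sqrt(5))*conj(1) + 2*(-2)*conj(-1) + 2*(2 - 2*sqrt(5))*conj(1) + 5*(4)*conj(-1) + 5*(-2)*conj(1)]
      = (1/20)[(12) + (2) + (4) + (4 + 4*sqrt(5)) + (4) + (4 - 4*sqrt(5)) + (-20) + (-10)] = 0/20 = 0
  <chi_rho, chi_5> = (1/20)[1*(12)*conj(2) + 1*(-2)*conj(-2) + 2*(-2)*conj(1/2 + sqrt(5)/2) + 2*(2 + 2*sqrt(5))*conj(-1/2 + sqrt(5)/2) + 2*(-2)*conj(1/2 - sqrt(5)/2) + 2*(2 - 2*sqrt(5))*conj(-sqrt(5)/2 - 1/2) + 5*(4)*conj(0) + 5*(-2)*conj(0)]
      = (1/20)[(24) + (4) + (-2*sqrt(5) - 2) + (8) + (-2 + 2*sqrt(5)) + (8) + (0) + (0)] = 40/20 = 2
  <chi_rho, chi_6> = (1/20)[1*(12)*conj(2) + 1*(-2)*conj(2) + 2*(-2)*conj(-1/2 + sqrt(5)/2) + 2*(2 + 2*sqrt(5))*conj(-sqrt(5)/2 - 1/2) + 2*(-2)*conj(-sqrt(5)/2 - 1/2) + 2*(2 - 2*sqrt(5))*conj(-1/2 + sqrt(5)/2) + 5*(4)*conj(0) + 5*(-2)*conj(0)]
      = (1/20)[(24) + (-4) + (2 - 2*sqrt(5)) + (-12 - 4*sqrt(5)) + (2 + 2*sqrt(5)) + (-12 + 4*sqrt(5)) + (0) + (0)] = 0/20 = 0
  <chi_rho, chi_7> = (1/20)[1*(12)*conj(2) + 1*(-2)*conj(-2) + 2*(-2)*conj(1/2 - sqrt(5)/2) + 2*(2 + 2*sqrt(5))*conj(-sqrt(5)/2 - 1/2) + 2*(-2)*conj(1/2 + sqrt(5)/2) + 2*(2 - 2*sqrt(5))*conj(-1/2 + sqrt(5)/2) + 5*(4)*conj(0) + 5*(-2)*conj(0)]
      = (1/20)[(24) + (4) + (-2 + 2*sqrt(5)) + (-12 - 4*sqrt(5)) + (-2*sqrt(5) - 2) + (-12 + 4*sqrt(5)) + (0) + (0)] = 0/20 = 0
  <chi_rho, chi_8> = (1/20)[1*(12)*conj(2) + 1*(-2)*conj(2) + 2*(-2)*conj(-sqrt(5)/2 - 1/2) + 2*(2 + 2*sqrt(5))*conj(-1/2 + sqrt(5)/2) + 2*(-2)*conj(-1/2 + sqrt(5)/2) + 2*(2 - 2*sqrt(5))*conj(-sqrt(5)/2 - 1/2) + 5*(4)*conj(0) + 5*(-2)*conj(0)]
      = (1/20)[(24) + (-4) + (2 + 2*sqrt(5)) + (8) + (2 - 2*sqrt(5)) + (8) + (0) + (0)] = 40/20 = 2
Dimension check: dim(rho) = sum (mult * dim) = 1*1 + 0*1 + 3*1 + 0*1 + 2*2 + 0*2 + 0*2 + 2*2 = 12 = chi_rho(e) = 12.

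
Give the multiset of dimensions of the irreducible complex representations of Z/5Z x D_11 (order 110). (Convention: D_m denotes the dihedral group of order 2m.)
Dimensions: 1, 1, 1, 1, 1, 1, 1, 1, 1, 1, 2, 2, 2, 2, 2, 2, 2, 2, 2, 2, 2, 2, 2, 2, 2, 2, 2, 2, 2, 2, 2, 2, 2, 2, 2

Justification: There are 35 irreducibles (= number of conjugacy classes). Their dimensions d_i satisfy sum d_i^2 = |G| = 110: 1 + 1 + 1 + 1 + 1 + 1 + 1 + 1 + 1 + 1 + 4 + 4 + 4 + 4 + 4 + 4 + 4 + 4 + 4 + 4 + 4 + 4 + 4 + 4 + 4 + 4 + 4 + 4 + 4 + 4 + 4 + 4 + 4 + 4 + 4 = 110. (For the product with Z/5Z: each of the 5 1-dim characters of Z/5Z tensors with each irrep of D_11, giving 5 copies of each D_11-dimension.)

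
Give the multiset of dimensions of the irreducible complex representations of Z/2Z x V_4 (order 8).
Dimensions: 1, 1, 1, 1, 1, 1, 1, 1

Solution. There are 8 irreducibles (= number of conjugacy classes). Their dimensions d_i satisfy sum d_i^2 = |G| = 8: 1 + 1 + 1 + 1 + 1 + 1 + 1 + 1 = 8. (For the product with Z/2Z: each of the 2 1-dim characters of Z/2Z tensors with each irrep of V_4, giving 2 copies of each V_4-dimension.)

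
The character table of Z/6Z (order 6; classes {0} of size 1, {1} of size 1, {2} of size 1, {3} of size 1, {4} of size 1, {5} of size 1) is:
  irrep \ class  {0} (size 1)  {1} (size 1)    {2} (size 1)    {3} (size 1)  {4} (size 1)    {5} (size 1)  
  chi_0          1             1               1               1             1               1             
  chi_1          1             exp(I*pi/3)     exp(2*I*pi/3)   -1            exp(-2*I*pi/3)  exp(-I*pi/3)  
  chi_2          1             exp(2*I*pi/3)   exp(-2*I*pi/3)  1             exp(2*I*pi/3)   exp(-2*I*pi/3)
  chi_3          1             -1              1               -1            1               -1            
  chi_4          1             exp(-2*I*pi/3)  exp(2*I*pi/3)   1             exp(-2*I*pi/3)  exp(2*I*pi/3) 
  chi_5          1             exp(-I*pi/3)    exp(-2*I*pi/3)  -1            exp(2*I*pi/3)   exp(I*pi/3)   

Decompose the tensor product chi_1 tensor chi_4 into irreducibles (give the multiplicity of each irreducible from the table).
chi_1 tensor chi_4 = chi_5 (all other irreducibles have multiplicity 0).

Working: The character of a tensor product is the pointwise product (chi_1 * chi_4)(C) = chi_1(C) * chi_4(C):
  {0}: (1)*(1), {1}: (exp(I*pi/3))*(exp(-2*I*pi/3)), {2}: (exp(2*I*pi/3))*(exp(2*I*pi/3)), {3}: (-1)*(1), {4}: (exp(-2*I*pi/3))*(exp(-2*I*pi/3)), {5}: (exp(-I*pi/3))*(exp(2*I*pi/3))
so (chi_1 * chi_4) takes values
  {0} -> 1, {1} -> exp(-I*pi/3), {2} -> exp(-2*I*pi/3), {3} -> -1, {4} -> exp(2*I*pi/3), {5} -> exp(I*pi/3).
Now take the inner product of this character with each irreducible chi from the table, <chi_1*chi_4, chi> = (1/6) sum_C |C| (chi_1*chi_4)(C) conj(chi(C)):
  <chi_1*chi_4, chi_0> = (1/6)[1*(1)*conj(1) + 1*(exp(-I*pi/3))*conj(1) + 1*(exp(-2*I*pi/3))*conj(1) + 1*(-1)*conj(1) + 1*(exp(2*I*pi/3))*conj(1) + 1*(exp(I*pi/3))*conj(1)]
      = (1/6)[(1) + (exp(-I*pi/3)) + (exp(-2*I*pi/3)) + (-1) + (exp(2*I*pi/3)) + (exp(I*pi/3))] = 0/6 = 0
  <chi_1*chi_4, chi_1> = (1/6)[1*(1)*conj(1) + 1*(exp(-I*pi/3))*conj(exp(I*pi/3)) + 1*(exp(-2*I*pi/3))*conj(exp(2*I*pi/3)) + 1*(-1)*conj(-1) + 1*(exp(2*I*pi/3))*conj(exp(-2*I*pi/3)) + 1*(exp(I*pi/3))*conj(exp(-I*pi/3))]
      = (1/6)[(1) + (exp(-2*I*pi/3)) + (exp(2*I*pi/3)) + (1) + (exp(-2*I*pi/3)) + (exp(2*I*pi/3))] = 0/6 = 0
  <chi_1*chi_4, chi_2> = (1/6)[1*(1)*conj(1) + 1*(exp(-I*pi/3))*conj(exp(2*I*pi/3)) + 1*(exp(-2*I*pi/3))*conj(exp(-2*I*pi/3)) + 1*(-1)*conj(1) + 1*(exp(2*I*pi/3))*conj(exp(2*I*pi/3)) + 1*(exp(I*pi/3))*conj(exp(-2*I*pi/3))]
      = (1/6)[(1) + (-1) + (1) + (-1) + (1) + (-1)] = 0/6 = 0
  <chi_1*chi_4, chi_3> = (1/6)[1*(1)*conj(1) + 1*(exp(-I*pi/3))*conj(-1) + 1*(exp(-2*I*pi/3))*conj(1) + 1*(-1)*conj(-1) + 1*(exp(2*I*pi/3))*conj(1) + 1*(exp(I*pi/3))*conj(-1)]
      = (1/6)[(1) + (-exp(-I*pi/3)) + (exp(-2*I*pi/3)) + (1) + (exp(2*I*pi/3)) + (-exp(I*pi/3))] = 0/6 = 0
  <chi_1*chi_4, chi_4> = (1/6)[1*(1)*conj(1) + 1*(exp(-I*pi/3))*conj(exp(-2*I*pi/3)) + 1*(exp(-2*I*pi/3))*conj(exp(2*I*pi/3)) + 1*(-1)*conj(1) + 1*(exp(2*I*pi/3))*conj(exp(-2*I*pi/3)) + 1*(exp(I*pi/3))*conj(exp(2*I*pi/3))]
      = (1/6)[(1) + (exp(I*pi/3)) + (exp(2*I*pi/3)) + (-1) + (exp(-2*I*pi/3)) + (exp(-I*pi/3))] = 0/6 = 0
  <chi_1*chi_4, chi_5> = (1/6)[1*(1)*conj(1) + 1*(exp(-I*pi/3))*conj(exp(-I*pi/3)) + 1*(exp(-2*I*pi/3))*conj(exp(-2*I*pi/3)) + 1*(-1)*conj(-1) + 1*(exp(2*I*pi/3))*conj(exp(2*I*pi/3)) + 1*(exp(I*pi/3))*conj(exp(I*pi/3))]
      = (1/6)[(1) + (1) + (1) + (1) + (1) + (1)] = 6/6 = 1
(Exp terms are combined using exp(i*s)*conj(exp(i*t)) = exp(i*(s-t)), and sums of them are collapsed using the identity that for every m > 1 the m distinct m-th roots of unity sum to 0, e.g. 1 + exp(2*I*pi/3) + exp(-2*I*pi/3) = 0.)
Hence the multiplicities are chi_5: 1. Dimension check: dim(chi_1)*dim(chi_4) = 1*1 = 1 and sum (mult * dim) = 1*1 = 1.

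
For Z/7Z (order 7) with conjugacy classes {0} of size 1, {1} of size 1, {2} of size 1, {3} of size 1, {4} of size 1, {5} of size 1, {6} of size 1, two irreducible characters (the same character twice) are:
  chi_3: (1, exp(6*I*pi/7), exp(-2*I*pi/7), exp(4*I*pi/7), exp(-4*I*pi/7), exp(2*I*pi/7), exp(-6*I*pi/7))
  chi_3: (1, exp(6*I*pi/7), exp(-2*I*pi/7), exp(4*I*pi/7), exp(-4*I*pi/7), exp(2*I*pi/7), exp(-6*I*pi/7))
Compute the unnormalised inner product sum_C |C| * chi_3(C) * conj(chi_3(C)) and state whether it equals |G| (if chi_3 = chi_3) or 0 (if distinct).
Sum = 7 = |G| = 7; so <chi_3, chi_3> = 1 (norm-1 confirms irreducibility).

Why: Compute term by term over conjugacy classes (|C| * chi_3(C) * conj(chi_3(C))):
  1*(1)*conj(1) + 1*(exp(6*I*pi/7))*conj(exp(6*I*pi/7)) + 1*(exp(-2*I*pi/7))*conj(exp(-2*I*pi/7)) + 1*(exp(4*I*pi/7))*conj(exp(4*I*pi/7)) + 1*(exp(-4*I*pi/7))*conj(exp(-4*I*pi/7)) + 1*(exp(2*I*pi/7))*conj(exp(2*I*pi/7)) + 1*(exp(-6*I*pi/7))*conj(exp(-6*I*pi/7))
  = (1) + (1) + (1) + (1) + (1) + (1) + (1)
  = 7.
(Exp terms are combined using exp(i*s)*conj(exp(i*t)) = exp(i*(s-t)), and sums of them are collapsed using the identity that for every m > 1 the m distinct m-th roots of unity sum to 0, e.g. 1 + exp(2*I*pi/3) + exp(-2*I*pi/3) = 0.)
Dividing by |G| = 7 gives 7/7 = 1, matching the row-orthogonality relation <chi_3, chi_3> = [chi_3 = chi_3].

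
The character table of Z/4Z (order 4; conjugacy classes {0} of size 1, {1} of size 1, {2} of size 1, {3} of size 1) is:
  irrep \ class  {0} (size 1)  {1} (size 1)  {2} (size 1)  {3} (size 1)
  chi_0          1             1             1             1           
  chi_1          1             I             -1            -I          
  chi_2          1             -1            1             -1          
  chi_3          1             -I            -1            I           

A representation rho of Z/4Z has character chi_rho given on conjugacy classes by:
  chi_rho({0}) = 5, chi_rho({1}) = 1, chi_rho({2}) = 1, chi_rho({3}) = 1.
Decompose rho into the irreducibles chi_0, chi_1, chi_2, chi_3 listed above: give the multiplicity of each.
Multiplicities: chi_0: 2, chi_1: 1, chi_2: 1, chi_3: 1.

Use <chi_rho, chi> = (1/|G|) sum_C |C| * chi_rho(C) * conj(chi(C)) with |G| = 4 for each irreducible chi in the table:
  <chi_rho, chi_0> = (1/4)[1*(5)*conj(1) + 1*(1)*conj(1) + 1*(1)*conj(1) + 1*(1)*conj(1)]
      = (1/4)[(5) + (1) + (1) + (1)] = 8/4 = 2
  <chi_rho, chi_1> = (1/4)[1*(5)*conj(1) + 1*(1)*conj(I) + 1*(1)*conj(-1) + 1*(1)*conj(-I)]
      = (1/4)[(5) + (-I) + (-1) + (I)] = 4/4 = 1
  <chi_rho, chi_2> = (1/4)[1*(5)*conj(1) + 1*(1)*conj(-1) + 1*(1)*conj(1) + 1*(1)*conj(-1)]
      = (1/4)[(5) + (-1) + (1) + (-1)] = 4/4 = 1
  <chi_rho, chi_3> = (1/4)[1*(5)*conj(1) + 1*(1)*conj(-I) + 1*(1)*conj(-1) + 1*(1)*conj(I)]
      = (1/4)[(5) + (I) + (-1) + (-I)] = 4/4 = 1
(Exp terms are combined using exp(i*s)*conj(exp(i*t)) = exp(i*(s-t)), and sums of them are collapsed using the identity that for every m > 1 the m distinct m-th roots of unity sum to 0, e.g. 1 + exp(2*I*pi/3) + exp(-2*I*pi/3) = 0.)
Dimension check: dim(rho) = sum (mult * dim) = 2*1 + 1*1 + 1*1 + 1*1 = 5 = chi_rho(e) = 5.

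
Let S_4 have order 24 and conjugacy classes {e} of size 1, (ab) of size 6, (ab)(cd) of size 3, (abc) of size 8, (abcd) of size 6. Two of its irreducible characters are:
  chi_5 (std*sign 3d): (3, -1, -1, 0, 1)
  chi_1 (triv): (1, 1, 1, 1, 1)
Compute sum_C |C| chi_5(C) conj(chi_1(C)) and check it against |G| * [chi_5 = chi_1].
Sum = 0; so <chi_5, chi_1> = 0 (distinct irreducibles are orthogonal).

Compute term by term over conjugacy classes (|C| * chi_5(C) * conj(chi_1(C))):
  1*(3)*conj(1) + 6*(-1)*conj(1) + 3*(-1)*conj(1) + 8*(0)*conj(1) + 6*(1)*conj(1)
  = (3) + (-6) + (-3) + (0) + (6)
  = 0.
Dividing by |G| = 24 gives 0/24 = 0, matching the row-orthogonality relation <chi_5, chi_1> = [chi_5 = chi_1].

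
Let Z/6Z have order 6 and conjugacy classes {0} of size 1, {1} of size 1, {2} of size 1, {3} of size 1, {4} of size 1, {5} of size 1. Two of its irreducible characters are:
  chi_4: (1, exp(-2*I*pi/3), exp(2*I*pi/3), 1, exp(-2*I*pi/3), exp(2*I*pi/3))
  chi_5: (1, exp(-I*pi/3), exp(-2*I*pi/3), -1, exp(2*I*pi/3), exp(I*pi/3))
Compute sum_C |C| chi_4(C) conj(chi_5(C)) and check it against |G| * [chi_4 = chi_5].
Sum = 0; so <chi_4, chi_5> = 0 (distinct irreducibles are orthogonal).

Derivation: Compute term by term over conjugacy classes (|C| * chi_4(C) * conj(chi_5(C))):
  1*(1)*conj(1) + 1*(exp(-2*I*pi/3))*conj(exp(-I*pi/3)) + 1*(exp(2*I*pi/3))*conj(exp(-2*I*pi/3)) + 1*(1)*conj(-1) + 1*(exp(-2*I*pi/3))*conj(exp(2*I*pi/3)) + 1*(exp(2*I*pi/3))*conj(exp(I*pi/3))
  = (1) + (exp(-I*pi/3)) + (exp(-2*I*pi/3)) + (-1) + (exp(2*I*pi/3)) + (exp(I*pi/3))
  = 0.
(Exp terms are combined using exp(i*s)*conj(exp(i*t)) = exp(i*(s-t)), and sums of them are collapsed using the identity that for every m > 1 the m distinct m-th roots of unity sum to 0, e.g. 1 + exp(2*I*pi/3) + exp(-2*I*pi/3) = 0.)
Dividing by |G| = 6 gives 0/6 = 0, matching the row-orthogonality relation <chi_4, chi_5> = [chi_4 = chi_5].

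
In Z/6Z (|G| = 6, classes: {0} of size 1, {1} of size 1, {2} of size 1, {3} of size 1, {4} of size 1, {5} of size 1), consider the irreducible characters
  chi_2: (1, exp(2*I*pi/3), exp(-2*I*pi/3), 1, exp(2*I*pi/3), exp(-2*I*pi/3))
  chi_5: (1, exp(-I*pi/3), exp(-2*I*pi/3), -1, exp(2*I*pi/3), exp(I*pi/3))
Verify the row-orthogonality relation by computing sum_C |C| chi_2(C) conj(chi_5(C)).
Sum = 0; so <chi_2, chi_5> = 0 (distinct irreducibles are orthogonal).

Compute term by term over conjugacy classes (|C| * chi_2(C) * conj(chi_5(C))):
  1*(1)*conj(1) + 1*(exp(2*I*pi/3))*conj(exp(-I*pi/3)) + 1*(exp(-2*I*pi/3))*conj(exp(-2*I*pi/3)) + 1*(1)*conj(-1) + 1*(exp(2*I*pi/3))*conj(exp(2*I*pi/3)) + 1*(exp(-2*I*pi/3))*conj(exp(I*pi/3))
  = (1) + (-1) + (1) + (-1) + (1) + (-1)
  = 0.
(Exp terms are combined using exp(i*s)*conj(exp(i*t)) = exp(i*(s-t)), and sums of them are collapsed using the identity that for every m > 1 the m distinct m-th roots of unity sum to 0, e.g. 1 + exp(2*I*pi/3) + exp(-2*I*pi/3) = 0.)
Dividing by |G| = 6 gives 0/6 = 0, matching the row-orthogonality relation <chi_2, chi_5> = [chi_2 = chi_5].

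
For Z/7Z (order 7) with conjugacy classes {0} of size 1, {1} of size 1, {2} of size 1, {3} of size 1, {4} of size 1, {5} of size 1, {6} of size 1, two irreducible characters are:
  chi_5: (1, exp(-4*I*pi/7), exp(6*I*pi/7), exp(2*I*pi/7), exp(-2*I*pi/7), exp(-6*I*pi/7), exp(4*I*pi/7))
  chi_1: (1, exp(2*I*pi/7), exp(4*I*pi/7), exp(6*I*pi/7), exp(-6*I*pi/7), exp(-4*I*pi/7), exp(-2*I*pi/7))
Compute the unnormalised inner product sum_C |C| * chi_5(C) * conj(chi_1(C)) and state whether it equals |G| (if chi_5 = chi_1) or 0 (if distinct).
Sum = 0; so <chi_5, chi_1> = 0 (distinct irreducibles are orthogonal).

Explanation: Compute term by term over conjugacy classes (|C| * chi_5(C) * conj(chi_1(C))):
  1*(1)*conj(1) + 1*(exp(-4*I*pi/7))*conj(exp(2*I*pi/7)) + 1*(exp(6*I*pi/7))*conj(exp(4*I*pi/7)) + 1*(exp(2*I*pi/7))*conj(exp(6*I*pi/7)) + 1*(exp(-2*I*pi/7))*conj(exp(-6*I*pi/7)) + 1*(exp(-6*I*pi/7))*conj(exp(-4*I*pi/7)) + 1*(exp(4*I*pi/7))*conj(exp(-2*I*pi/7))
  = (1) + (exp(-6*I*pi/7)) + (exp(2*I*pi/7)) + (exp(-4*I*pi/7)) + (exp(4*I*pi/7)) + (exp(-2*I*pi/7)) + (exp(6*I*pi/7))
  = 0.
(Exp terms are combined using exp(i*s)*conj(exp(i*t)) = exp(i*(s-t)), and sums of them are collapsed using the identity that for every m > 1 the m distinct m-th roots of unity sum to 0, e.g. 1 + exp(2*I*pi/3) + exp(-2*I*pi/3) = 0.)
Dividing by |G| = 7 gives 0/7 = 0, matching the row-orthogonality relation <chi_5, chi_1> = [chi_5 = chi_1].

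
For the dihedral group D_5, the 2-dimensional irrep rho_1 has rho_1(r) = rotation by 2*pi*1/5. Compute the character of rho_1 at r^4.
chi_{rho_1}(r^4) = 2*cos(2*pi*1*4/5) = -1/2 + sqrt(5)/2

Working: rho_1(r^4) is rotation by angle 2*pi*1*4/5, whose trace is 2*cos(2*pi*1*4/5) = -1/2 + sqrt(5)/2.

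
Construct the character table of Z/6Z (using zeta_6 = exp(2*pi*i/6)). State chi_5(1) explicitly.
Character table of Z/6Z (irreps indexed chi_0,...,chi_5 with chi_k(m) = zeta_6^(k*m), zeta_6 = exp(2*pi*i/6)):
  irrep \ class  {0} (size 1)  {1} (size 1)    {2} (size 1)    {3} (size 1)  {4} (size 1)    {5} (size 1)  
  chi_0          1             1               1               1             1               1             
  chi_1          1             exp(I*pi/3)     exp(2*I*pi/3)   -1            exp(-2*I*pi/3)  exp(-I*pi/3)  
  chi_2          1             exp(2*I*pi/3)   exp(-2*I*pi/3)  1             exp(2*I*pi/3)   exp(-2*I*pi/3)
  chi_3          1             -1              1               -1            1               -1            
  chi_4          1             exp(-2*I*pi/3)  exp(2*I*pi/3)   1             exp(-2*I*pi/3)  exp(2*I*pi/3) 
  chi_5          1             exp(-I*pi/3)    exp(-2*I*pi/3)  -1            exp(2*I*pi/3)   exp(I*pi/3)   

Spot check: chi_5(1) = zeta_6^(5*1) = zeta_6^5 = exp(-I*pi/3).

Details: Z/6Z is abelian, so all 6 irreducible complex representations are 1-dimensional. They are given by chi_k(m) = zeta_6^(k*m) for k = 0,...,5. Row orthogonality: sum_m chi_k(m) conj(chi_l(m)) = 6 * [k = l].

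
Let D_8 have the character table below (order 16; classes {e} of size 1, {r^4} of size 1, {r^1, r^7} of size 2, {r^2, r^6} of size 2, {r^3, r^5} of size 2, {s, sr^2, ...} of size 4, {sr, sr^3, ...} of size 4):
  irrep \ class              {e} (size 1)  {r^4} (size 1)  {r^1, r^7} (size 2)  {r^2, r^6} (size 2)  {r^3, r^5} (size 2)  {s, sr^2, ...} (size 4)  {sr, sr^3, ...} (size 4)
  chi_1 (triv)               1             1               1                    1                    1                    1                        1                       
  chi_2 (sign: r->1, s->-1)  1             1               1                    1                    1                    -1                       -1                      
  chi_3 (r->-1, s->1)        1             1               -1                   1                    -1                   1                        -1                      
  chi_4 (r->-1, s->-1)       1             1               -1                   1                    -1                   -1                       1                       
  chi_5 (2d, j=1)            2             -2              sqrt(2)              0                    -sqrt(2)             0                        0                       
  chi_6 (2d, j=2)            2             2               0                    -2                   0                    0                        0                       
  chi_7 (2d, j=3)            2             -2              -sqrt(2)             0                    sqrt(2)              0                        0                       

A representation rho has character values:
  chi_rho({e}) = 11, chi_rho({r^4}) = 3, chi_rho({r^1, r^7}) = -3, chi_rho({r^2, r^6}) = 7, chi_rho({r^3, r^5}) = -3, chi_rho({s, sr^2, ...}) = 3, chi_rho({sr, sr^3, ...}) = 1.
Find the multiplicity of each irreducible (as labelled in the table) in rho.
Multiplicities: chi_1: 2, chi_2: 0, chi_3: 3, chi_4: 2, chi_5: 1, chi_6: 0, chi_7: 1.

Reasoning: Use <chi_rho, chi> = (1/|G|) sum_C |C| * chi_rho(C) * conj(chi(C)) with |G| = 16 for each irreducible chi in the table:
  <chi_rho, chi_1> = (1/16)[1*(11)*conj(1) + 1*(3)*conj(1) + 2*(-3)*conj(1) + 2*(7)*conj(1) + 2*(-3)*conj(1) + 4*(3)*conj(1) + 4*(1)*conj(1)]
      = (1/16)[(11) + (3) + (-6) + (14) + (-6) + (12) + (4)] = 32/16 = 2
  <chi_rho, chi_2> = (1/16)[1*(11)*conj(1) + 1*(3)*conj(1) + 2*(-3)*conj(1) + 2*(7)*conj(1) + 2*(-3)*conj(1) + 4*(3)*conj(-1) + 4*(1)*conj(-1)]
      = (1/16)[(11) + (3) + (-6) + (14) + (-6) + (-12) + (-4)] = 0/16 = 0
  <chi_rho, chi_3> = (1/16)[1*(11)*conj(1) + 1*(3)*conj(1) + 2*(-3)*conj(-1) + 2*(7)*conj(1) + 2*(-3)*conj(-1) + 4*(3)*conj(1) + 4*(1)*conj(-1)]
      = (1/16)[(11) + (3) + (6) + (14) + (6) + (12) + (-4)] = 48/16 = 3
  <chi_rho, chi_4> = (1/16)[1*(11)*conj(1) + 1*(3)*conj(1) + 2*(-3)*conj(-1) + 2*(7)*conj(1) + 2*(-3)*conj(-1) + 4*(3)*conj(-1) + 4*(1)*conj(1)]
      = (1/16)[(11) + (3) + (6) + (14) + (6) + (-12) + (4)] = 32/16 = 2
  <chi_rho, chi_5> = (1/16)[1*(11)*conj(2) + 1*(3)*conj(-2) + 2*(-3)*conj(sqrt(2)) + 2*(7)*conj(0) + 2*(-3)*conj(-sqrt(2)) + 4*(3)*conj(0) + 4*(1)*conj(0)]
      = (1/16)[(22) + (-6) + (-6*sqrt(2)) + (0) + (6*sqrt(2)) + (0) + (0)] = 16/16 = 1
  <chi_rho, chi_6> = (1/16)[1*(11)*conj(2) + 1*(3)*conj(2) + 2*(-3)*conj(0) + 2*(7)*conj(-2) + 2*(-3)*conj(0) + 4*(3)*conj(0) + 4*(1)*conj(0)]
      = (1/16)[(22) + (6) + (0) + (-28) + (0) + (0) + (0)] = 0/16 = 0
  <chi_rho, chi_7> = (1/16)[1*(11)*conj(2) + 1*(3)*conj(-2) + 2*(-3)*conj(-sqrt(2)) + 2*(7)*conj(0) + 2*(-3)*conj(sqrt(2)) + 4*(3)*conj(0) + 4*(1)*conj(0)]
      = (1/16)[(22) + (-6) + (6*sqrt(2)) + (0) + (-6*sqrt(2)) + (0) + (0)] = 16/16 = 1
Dimension check: dim(rho) = sum (mult * dim) = 2*1 + 0*1 + 3*1 + 2*1 + 1*2 + 0*2 + 1*2 = 11 = chi_rho(e) = 11.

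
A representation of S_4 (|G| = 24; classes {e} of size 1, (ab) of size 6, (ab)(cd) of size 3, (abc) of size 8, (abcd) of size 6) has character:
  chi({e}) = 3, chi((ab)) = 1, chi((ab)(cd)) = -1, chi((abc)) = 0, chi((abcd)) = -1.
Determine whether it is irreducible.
Irreducible: <chi, chi> = 1.

<chi, chi> = (1/|G|) sum_C |C| * |chi(C)|^2 = (1/24)[1*|3|^2 + 6*|1|^2 + 3*|-1|^2 + 8*|0|^2 + 6*|-1|^2]
  = (1/24)[(9) + (6) + (3) + (0) + (6)] = 24/24 = 1.
A character is irreducible iff <chi, chi> = 1, so this representation is irreducible.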